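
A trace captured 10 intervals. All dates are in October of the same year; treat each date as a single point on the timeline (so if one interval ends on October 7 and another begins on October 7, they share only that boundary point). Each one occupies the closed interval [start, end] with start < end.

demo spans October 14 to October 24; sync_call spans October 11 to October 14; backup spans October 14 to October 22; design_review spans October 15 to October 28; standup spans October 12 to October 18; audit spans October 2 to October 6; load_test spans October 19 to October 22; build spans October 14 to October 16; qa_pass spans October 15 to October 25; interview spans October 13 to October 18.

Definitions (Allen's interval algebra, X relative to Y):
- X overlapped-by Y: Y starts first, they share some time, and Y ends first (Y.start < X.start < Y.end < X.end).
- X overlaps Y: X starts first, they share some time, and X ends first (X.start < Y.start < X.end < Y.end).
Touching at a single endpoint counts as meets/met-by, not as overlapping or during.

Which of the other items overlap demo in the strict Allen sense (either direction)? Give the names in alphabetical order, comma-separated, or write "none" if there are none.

Target demo = [October 14, October 24].
audit [October 2, October 6] → before → no.
backup [October 14, October 22] → starts → no.
build [October 14, October 16] → starts → no.
design_review [October 15, October 28] → overlapped-by → yes.
interview [October 13, October 18] → overlaps → yes.
load_test [October 19, October 22] → during → no.
qa_pass [October 15, October 25] → overlapped-by → yes.
standup [October 12, October 18] → overlaps → yes.
sync_call [October 11, October 14] → meets → no.
Result: design_review, interview, qa_pass, standup.

design_review, interview, qa_pass, standup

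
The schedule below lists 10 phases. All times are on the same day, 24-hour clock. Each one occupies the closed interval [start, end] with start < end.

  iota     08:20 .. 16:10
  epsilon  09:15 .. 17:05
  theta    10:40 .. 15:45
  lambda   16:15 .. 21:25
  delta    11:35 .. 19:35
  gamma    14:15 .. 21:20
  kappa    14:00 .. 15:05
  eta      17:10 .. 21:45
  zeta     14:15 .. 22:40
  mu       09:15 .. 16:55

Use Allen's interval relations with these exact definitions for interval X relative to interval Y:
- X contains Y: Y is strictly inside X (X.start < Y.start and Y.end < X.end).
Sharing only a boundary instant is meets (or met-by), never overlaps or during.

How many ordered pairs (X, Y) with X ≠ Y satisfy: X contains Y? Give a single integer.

10

Checking all 90 ordered pairs for relation 'contains'; matching pairs in alphabetical order:
(delta, kappa): delta contains kappa ✓
(epsilon, kappa): epsilon contains kappa ✓
(epsilon, theta): epsilon contains theta ✓
(iota, kappa): iota contains kappa ✓
(iota, theta): iota contains theta ✓
(mu, kappa): mu contains kappa ✓
(mu, theta): mu contains theta ✓
(theta, kappa): theta contains kappa ✓
(zeta, eta): zeta contains eta ✓
(zeta, lambda): zeta contains lambda ✓
Count: 10.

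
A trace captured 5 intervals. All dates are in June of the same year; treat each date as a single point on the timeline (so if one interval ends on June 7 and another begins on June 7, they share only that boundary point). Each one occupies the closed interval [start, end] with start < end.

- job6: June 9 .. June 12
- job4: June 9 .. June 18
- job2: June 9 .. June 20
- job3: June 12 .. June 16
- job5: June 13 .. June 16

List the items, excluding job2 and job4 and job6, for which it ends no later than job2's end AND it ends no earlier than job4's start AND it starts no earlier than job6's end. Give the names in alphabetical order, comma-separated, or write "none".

Conditions: its end is no later than job2's end (X.end <= June 20) AND its end is no earlier than job4's start (X.end >= June 9) AND its start is no earlier than job6's end (X.start >= June 12).
job3: end June 16 <= June 20? ✓; end June 16 >= June 9? ✓; start June 12 >= June 12? ✓ → yes.
job5: end June 16 <= June 20? ✓; end June 16 >= June 9? ✓; start June 13 >= June 12? ✓ → yes.
Result: job3, job5.

job3, job5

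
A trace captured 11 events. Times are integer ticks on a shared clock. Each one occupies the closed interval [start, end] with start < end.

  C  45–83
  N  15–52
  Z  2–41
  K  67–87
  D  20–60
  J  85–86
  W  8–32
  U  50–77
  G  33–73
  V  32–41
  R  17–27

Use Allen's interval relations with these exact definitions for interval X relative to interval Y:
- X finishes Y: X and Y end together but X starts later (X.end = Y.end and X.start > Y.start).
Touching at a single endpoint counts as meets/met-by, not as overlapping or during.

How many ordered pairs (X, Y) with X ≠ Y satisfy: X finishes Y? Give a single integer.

Checking all 110 ordered pairs for relation 'finishes'; matching pairs in alphabetical order:
(V, Z): V finishes Z ✓
Count: 1.

1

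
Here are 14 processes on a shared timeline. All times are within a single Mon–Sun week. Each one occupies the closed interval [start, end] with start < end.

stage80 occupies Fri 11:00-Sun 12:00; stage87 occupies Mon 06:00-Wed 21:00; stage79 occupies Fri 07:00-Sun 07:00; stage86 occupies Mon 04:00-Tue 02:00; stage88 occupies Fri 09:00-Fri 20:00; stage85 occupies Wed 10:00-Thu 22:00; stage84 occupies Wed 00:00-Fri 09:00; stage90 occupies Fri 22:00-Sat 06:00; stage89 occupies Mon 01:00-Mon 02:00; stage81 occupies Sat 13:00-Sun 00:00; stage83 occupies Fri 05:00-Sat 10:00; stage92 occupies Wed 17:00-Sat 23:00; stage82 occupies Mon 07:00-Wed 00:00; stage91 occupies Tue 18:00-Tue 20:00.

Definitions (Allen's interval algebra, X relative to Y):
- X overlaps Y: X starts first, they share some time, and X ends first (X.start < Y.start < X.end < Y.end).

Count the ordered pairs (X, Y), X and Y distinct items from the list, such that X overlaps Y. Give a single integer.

Checking all 182 ordered pairs for relation 'overlaps'; matching pairs in alphabetical order:
(stage79, stage80): stage79 overlaps stage80 ✓
(stage83, stage79): stage83 overlaps stage79 ✓
(stage83, stage80): stage83 overlaps stage80 ✓
(stage84, stage79): stage84 overlaps stage79 ✓
(stage84, stage83): stage84 overlaps stage83 ✓
(stage84, stage92): stage84 overlaps stage92 ✓
(stage85, stage92): stage85 overlaps stage92 ✓
(stage86, stage82): stage86 overlaps stage82 ✓
(stage86, stage87): stage86 overlaps stage87 ✓
(stage87, stage84): stage87 overlaps stage84 ✓
(stage87, stage85): stage87 overlaps stage85 ✓
(stage87, stage92): stage87 overlaps stage92 ✓
(stage88, stage80): stage88 overlaps stage80 ✓
(stage92, stage79): stage92 overlaps stage79 ✓
(stage92, stage80): stage92 overlaps stage80 ✓
(stage92, stage81): stage92 overlaps stage81 ✓
Count: 16.

16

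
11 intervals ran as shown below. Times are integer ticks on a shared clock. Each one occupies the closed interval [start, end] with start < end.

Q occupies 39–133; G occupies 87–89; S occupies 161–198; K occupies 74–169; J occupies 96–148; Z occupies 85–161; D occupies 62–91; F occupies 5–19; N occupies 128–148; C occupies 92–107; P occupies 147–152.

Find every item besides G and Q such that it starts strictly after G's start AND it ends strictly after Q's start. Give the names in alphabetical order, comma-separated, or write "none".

C, J, N, P, S

Conditions: its start is strictly after G's start (X.start > 87) AND its end is strictly after Q's start (X.end > 39).
C: start 92 > 87? ✓; end 107 > 39? ✓ → yes.
D: start 62 > 87? ✗; end 91 > 39? ✓ → no.
F: start 5 > 87? ✗; end 19 > 39? ✗ → no.
J: start 96 > 87? ✓; end 148 > 39? ✓ → yes.
K: start 74 > 87? ✗; end 169 > 39? ✓ → no.
N: start 128 > 87? ✓; end 148 > 39? ✓ → yes.
P: start 147 > 87? ✓; end 152 > 39? ✓ → yes.
S: start 161 > 87? ✓; end 198 > 39? ✓ → yes.
Z: start 85 > 87? ✗; end 161 > 39? ✓ → no.
Result: C, J, N, P, S.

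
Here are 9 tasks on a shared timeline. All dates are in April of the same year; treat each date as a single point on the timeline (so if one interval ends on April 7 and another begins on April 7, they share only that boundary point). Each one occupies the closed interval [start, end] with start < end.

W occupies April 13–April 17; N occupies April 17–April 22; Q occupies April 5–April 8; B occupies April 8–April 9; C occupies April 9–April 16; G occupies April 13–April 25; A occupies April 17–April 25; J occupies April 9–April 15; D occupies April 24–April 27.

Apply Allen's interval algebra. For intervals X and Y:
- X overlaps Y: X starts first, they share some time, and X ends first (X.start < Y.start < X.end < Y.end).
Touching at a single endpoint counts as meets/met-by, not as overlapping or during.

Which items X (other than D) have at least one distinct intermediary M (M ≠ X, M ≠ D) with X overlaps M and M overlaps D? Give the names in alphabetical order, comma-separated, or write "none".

Target D = [April 24, April 27].
Intermediaries M with M overlaps D: A, G.
Via A — items with X overlaps A: none.
Via G — items with X overlaps G: C, J.
Union: C, J.

C, J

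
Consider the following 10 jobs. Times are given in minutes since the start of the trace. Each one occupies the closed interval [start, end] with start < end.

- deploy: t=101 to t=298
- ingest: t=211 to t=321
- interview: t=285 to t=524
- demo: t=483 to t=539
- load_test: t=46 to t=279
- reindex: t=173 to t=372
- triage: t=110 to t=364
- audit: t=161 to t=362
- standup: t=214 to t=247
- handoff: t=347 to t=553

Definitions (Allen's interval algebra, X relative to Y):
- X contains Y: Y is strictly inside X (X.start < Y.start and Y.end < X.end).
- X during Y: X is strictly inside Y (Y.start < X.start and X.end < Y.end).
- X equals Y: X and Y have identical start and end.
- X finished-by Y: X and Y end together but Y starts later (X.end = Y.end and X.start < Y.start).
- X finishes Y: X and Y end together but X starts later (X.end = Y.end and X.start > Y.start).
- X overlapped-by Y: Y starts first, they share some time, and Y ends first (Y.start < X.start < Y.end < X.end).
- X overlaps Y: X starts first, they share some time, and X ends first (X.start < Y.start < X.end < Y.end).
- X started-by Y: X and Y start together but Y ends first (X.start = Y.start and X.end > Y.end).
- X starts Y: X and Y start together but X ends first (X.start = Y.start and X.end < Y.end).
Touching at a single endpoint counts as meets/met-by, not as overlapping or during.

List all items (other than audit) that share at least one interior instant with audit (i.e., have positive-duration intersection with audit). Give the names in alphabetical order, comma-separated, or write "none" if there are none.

Target audit = [t=161, t=362].
demo [t=483, t=539] → after → no.
deploy [t=101, t=298] → overlaps → yes.
handoff [t=347, t=553] → overlapped-by → yes.
ingest [t=211, t=321] → during → yes.
interview [t=285, t=524] → overlapped-by → yes.
load_test [t=46, t=279] → overlaps → yes.
reindex [t=173, t=372] → overlapped-by → yes.
standup [t=214, t=247] → during → yes.
triage [t=110, t=364] → contains → yes.
Result: deploy, handoff, ingest, interview, load_test, reindex, standup, triage.

deploy, handoff, ingest, interview, load_test, reindex, standup, triage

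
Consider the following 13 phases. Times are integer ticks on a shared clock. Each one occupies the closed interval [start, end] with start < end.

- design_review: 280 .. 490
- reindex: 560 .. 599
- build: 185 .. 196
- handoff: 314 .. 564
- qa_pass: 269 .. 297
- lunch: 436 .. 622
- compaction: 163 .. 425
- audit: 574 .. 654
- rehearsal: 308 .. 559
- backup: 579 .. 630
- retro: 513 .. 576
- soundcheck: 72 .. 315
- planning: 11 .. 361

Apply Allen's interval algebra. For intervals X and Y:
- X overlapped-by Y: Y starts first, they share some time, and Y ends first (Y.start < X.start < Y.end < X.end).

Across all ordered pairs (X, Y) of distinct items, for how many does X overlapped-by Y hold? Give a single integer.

Checking all 156 ordered pairs for relation 'overlapped-by'; matching pairs in alphabetical order:
(audit, lunch): audit overlapped-by lunch ✓
(audit, reindex): audit overlapped-by reindex ✓
(audit, retro): audit overlapped-by retro ✓
(backup, lunch): backup overlapped-by lunch ✓
(backup, reindex): backup overlapped-by reindex ✓
(compaction, planning): compaction overlapped-by planning ✓
(compaction, soundcheck): compaction overlapped-by soundcheck ✓
(design_review, compaction): design_review overlapped-by compaction ✓
(design_review, planning): design_review overlapped-by planning ✓
(design_review, qa_pass): design_review overlapped-by qa_pass ✓
(design_review, soundcheck): design_review overlapped-by soundcheck ✓
(handoff, compaction): handoff overlapped-by compaction ✓
(handoff, design_review): handoff overlapped-by design_review ✓
(handoff, planning): handoff overlapped-by planning ✓
(handoff, rehearsal): handoff overlapped-by rehearsal ✓
(handoff, soundcheck): handoff overlapped-by soundcheck ✓
(lunch, design_review): lunch overlapped-by design_review ✓
(lunch, handoff): lunch overlapped-by handoff ✓
(lunch, rehearsal): lunch overlapped-by rehearsal ✓
(rehearsal, compaction): rehearsal overlapped-by compaction ✓
(rehearsal, design_review): rehearsal overlapped-by design_review ✓
(rehearsal, planning): rehearsal overlapped-by planning ✓
(rehearsal, soundcheck): rehearsal overlapped-by soundcheck ✓
(reindex, handoff): reindex overlapped-by handoff ✓
... plus 3 further pairs not listed.
Count: 27.

27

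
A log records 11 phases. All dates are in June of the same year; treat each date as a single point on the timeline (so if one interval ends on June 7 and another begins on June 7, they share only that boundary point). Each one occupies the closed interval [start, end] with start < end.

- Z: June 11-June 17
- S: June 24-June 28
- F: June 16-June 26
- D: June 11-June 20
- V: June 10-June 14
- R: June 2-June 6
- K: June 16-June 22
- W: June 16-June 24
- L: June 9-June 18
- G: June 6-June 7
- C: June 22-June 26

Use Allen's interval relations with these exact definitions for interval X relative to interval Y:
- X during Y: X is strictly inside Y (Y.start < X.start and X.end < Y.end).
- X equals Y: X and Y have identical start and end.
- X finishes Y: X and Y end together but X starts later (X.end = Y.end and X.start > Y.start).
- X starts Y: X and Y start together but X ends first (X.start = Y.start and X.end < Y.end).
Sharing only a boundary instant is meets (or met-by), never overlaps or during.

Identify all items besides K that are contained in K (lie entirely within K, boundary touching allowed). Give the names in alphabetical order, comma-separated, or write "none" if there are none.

Target K = [June 16, June 22].
C [June 22, June 26] → met-by → no.
D [June 11, June 20] → overlaps → no.
F [June 16, June 26] → started-by → no.
G [June 6, June 7] → before → no.
L [June 9, June 18] → overlaps → no.
R [June 2, June 6] → before → no.
S [June 24, June 28] → after → no.
V [June 10, June 14] → before → no.
W [June 16, June 24] → started-by → no.
Z [June 11, June 17] → overlaps → no.
Result: none.

none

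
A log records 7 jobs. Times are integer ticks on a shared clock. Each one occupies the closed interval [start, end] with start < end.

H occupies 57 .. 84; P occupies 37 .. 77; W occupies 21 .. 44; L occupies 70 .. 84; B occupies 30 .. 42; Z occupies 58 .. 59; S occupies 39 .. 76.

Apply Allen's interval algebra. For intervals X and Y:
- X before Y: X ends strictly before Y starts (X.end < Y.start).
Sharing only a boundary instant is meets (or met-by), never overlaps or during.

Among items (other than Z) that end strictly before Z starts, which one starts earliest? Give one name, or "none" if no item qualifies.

W

Target Z = [58, 59].
B [30, 42] → before → candidate.
H [57, 84] → contains → excluded.
L [70, 84] → after → excluded.
P [37, 77] → contains → excluded.
S [39, 76] → contains → excluded.
W [21, 44] → before → candidate.
Among candidates, earliest start is 21 → W.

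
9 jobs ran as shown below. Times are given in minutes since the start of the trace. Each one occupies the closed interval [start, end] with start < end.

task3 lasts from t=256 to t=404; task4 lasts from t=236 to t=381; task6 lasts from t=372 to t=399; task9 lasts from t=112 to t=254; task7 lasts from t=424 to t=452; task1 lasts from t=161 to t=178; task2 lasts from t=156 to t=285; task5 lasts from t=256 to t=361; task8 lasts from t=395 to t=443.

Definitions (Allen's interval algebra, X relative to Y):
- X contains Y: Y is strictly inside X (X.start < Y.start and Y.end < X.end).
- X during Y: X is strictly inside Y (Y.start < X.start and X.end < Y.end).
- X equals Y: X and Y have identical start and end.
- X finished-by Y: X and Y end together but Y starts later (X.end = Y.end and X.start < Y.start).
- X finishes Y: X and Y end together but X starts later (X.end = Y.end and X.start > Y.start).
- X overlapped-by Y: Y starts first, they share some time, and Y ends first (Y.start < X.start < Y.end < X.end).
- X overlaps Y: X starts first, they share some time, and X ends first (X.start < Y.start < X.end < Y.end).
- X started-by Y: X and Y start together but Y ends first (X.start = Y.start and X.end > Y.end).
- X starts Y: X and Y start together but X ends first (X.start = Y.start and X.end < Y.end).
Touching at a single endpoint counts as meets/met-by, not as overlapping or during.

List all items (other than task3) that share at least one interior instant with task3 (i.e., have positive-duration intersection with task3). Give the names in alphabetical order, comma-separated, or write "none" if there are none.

task2, task4, task5, task6, task8

Target task3 = [t=256, t=404].
task1 [t=161, t=178] → before → no.
task2 [t=156, t=285] → overlaps → yes.
task4 [t=236, t=381] → overlaps → yes.
task5 [t=256, t=361] → starts → yes.
task6 [t=372, t=399] → during → yes.
task7 [t=424, t=452] → after → no.
task8 [t=395, t=443] → overlapped-by → yes.
task9 [t=112, t=254] → before → no.
Result: task2, task4, task5, task6, task8.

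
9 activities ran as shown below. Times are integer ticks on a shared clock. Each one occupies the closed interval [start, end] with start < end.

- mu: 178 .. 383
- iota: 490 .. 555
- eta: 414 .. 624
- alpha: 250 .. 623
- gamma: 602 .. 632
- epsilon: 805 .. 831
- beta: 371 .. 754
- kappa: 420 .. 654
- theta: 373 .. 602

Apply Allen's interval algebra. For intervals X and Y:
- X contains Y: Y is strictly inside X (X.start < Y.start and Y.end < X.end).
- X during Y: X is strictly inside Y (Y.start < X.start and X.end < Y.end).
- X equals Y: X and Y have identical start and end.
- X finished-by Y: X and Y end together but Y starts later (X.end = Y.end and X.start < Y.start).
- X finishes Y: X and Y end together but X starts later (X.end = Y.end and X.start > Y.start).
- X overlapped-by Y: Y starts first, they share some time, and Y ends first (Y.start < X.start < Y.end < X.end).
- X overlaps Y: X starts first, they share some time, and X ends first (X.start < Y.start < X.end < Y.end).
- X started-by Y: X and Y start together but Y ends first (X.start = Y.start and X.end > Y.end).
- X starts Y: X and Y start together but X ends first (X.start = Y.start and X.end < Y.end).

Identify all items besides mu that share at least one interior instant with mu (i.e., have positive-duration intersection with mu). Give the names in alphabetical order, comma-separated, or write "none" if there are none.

alpha, beta, theta

Target mu = [178, 383].
alpha [250, 623] → overlapped-by → yes.
beta [371, 754] → overlapped-by → yes.
epsilon [805, 831] → after → no.
eta [414, 624] → after → no.
gamma [602, 632] → after → no.
iota [490, 555] → after → no.
kappa [420, 654] → after → no.
theta [373, 602] → overlapped-by → yes.
Result: alpha, beta, theta.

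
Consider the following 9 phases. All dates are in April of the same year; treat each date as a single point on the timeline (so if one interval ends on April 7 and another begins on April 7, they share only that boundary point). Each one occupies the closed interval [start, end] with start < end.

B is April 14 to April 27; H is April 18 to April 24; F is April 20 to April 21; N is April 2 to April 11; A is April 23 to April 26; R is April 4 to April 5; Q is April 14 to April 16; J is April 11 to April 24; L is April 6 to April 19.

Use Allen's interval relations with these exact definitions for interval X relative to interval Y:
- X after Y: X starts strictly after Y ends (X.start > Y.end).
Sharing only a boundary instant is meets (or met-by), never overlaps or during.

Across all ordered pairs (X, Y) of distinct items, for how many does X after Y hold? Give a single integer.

Checking all 72 ordered pairs for relation 'after'; matching pairs in alphabetical order:
(A, F): A after F ✓
(A, L): A after L ✓
(A, N): A after N ✓
(A, Q): A after Q ✓
(A, R): A after R ✓
(B, N): B after N ✓
(B, R): B after R ✓
(F, L): F after L ✓
(F, N): F after N ✓
(F, Q): F after Q ✓
(F, R): F after R ✓
(H, N): H after N ✓
(H, Q): H after Q ✓
(H, R): H after R ✓
(J, R): J after R ✓
(L, R): L after R ✓
(Q, N): Q after N ✓
(Q, R): Q after R ✓
Count: 18.

18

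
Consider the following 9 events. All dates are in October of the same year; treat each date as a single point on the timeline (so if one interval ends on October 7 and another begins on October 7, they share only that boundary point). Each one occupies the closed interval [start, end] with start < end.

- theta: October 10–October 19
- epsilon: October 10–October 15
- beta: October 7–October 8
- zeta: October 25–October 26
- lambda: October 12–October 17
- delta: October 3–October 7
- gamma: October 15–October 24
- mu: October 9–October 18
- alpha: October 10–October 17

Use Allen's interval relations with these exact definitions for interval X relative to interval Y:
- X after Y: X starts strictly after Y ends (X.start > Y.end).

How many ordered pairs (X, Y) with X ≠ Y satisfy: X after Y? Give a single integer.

20

Checking all 72 ordered pairs for relation 'after'; matching pairs in alphabetical order:
(alpha, beta): alpha after beta ✓
(alpha, delta): alpha after delta ✓
(epsilon, beta): epsilon after beta ✓
(epsilon, delta): epsilon after delta ✓
(gamma, beta): gamma after beta ✓
(gamma, delta): gamma after delta ✓
(lambda, beta): lambda after beta ✓
(lambda, delta): lambda after delta ✓
(mu, beta): mu after beta ✓
(mu, delta): mu after delta ✓
(theta, beta): theta after beta ✓
(theta, delta): theta after delta ✓
(zeta, alpha): zeta after alpha ✓
(zeta, beta): zeta after beta ✓
(zeta, delta): zeta after delta ✓
(zeta, epsilon): zeta after epsilon ✓
(zeta, gamma): zeta after gamma ✓
(zeta, lambda): zeta after lambda ✓
(zeta, mu): zeta after mu ✓
(zeta, theta): zeta after theta ✓
Count: 20.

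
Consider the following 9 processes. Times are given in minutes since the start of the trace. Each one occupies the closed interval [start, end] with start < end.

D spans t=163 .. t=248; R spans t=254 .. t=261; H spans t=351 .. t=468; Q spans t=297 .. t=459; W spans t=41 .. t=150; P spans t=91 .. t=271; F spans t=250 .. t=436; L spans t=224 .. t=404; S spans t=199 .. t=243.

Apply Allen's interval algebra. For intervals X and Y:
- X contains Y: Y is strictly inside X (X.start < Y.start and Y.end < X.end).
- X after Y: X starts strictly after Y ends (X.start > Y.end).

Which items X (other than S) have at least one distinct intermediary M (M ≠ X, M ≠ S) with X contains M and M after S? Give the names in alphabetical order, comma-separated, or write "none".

F, L, P

Target S = [t=199, t=243].
Intermediaries M with M after S: F, H, Q, R.
Via F — items with X contains F: none.
Via H — items with X contains H: none.
Via Q — items with X contains Q: none.
Via R — items with X contains R: F, L, P.
Union: F, L, P.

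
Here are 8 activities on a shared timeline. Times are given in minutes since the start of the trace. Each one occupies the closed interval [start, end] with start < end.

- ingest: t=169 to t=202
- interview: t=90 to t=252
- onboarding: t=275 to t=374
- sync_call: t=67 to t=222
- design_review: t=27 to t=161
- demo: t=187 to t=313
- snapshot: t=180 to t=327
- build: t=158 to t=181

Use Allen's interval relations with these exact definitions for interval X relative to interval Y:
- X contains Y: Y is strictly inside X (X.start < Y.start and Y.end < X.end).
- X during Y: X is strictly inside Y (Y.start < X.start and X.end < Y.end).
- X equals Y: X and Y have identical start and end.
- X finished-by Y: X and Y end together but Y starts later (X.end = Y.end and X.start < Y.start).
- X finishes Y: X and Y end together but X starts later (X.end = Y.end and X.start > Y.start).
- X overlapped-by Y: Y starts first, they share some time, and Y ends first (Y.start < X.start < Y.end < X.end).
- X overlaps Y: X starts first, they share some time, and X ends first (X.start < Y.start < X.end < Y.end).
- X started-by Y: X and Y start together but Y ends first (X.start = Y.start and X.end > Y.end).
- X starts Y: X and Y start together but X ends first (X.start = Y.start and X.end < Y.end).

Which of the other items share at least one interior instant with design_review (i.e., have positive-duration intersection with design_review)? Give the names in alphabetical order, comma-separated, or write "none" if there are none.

Target design_review = [t=27, t=161].
build [t=158, t=181] → overlapped-by → yes.
demo [t=187, t=313] → after → no.
ingest [t=169, t=202] → after → no.
interview [t=90, t=252] → overlapped-by → yes.
onboarding [t=275, t=374] → after → no.
snapshot [t=180, t=327] → after → no.
sync_call [t=67, t=222] → overlapped-by → yes.
Result: build, interview, sync_call.

build, interview, sync_call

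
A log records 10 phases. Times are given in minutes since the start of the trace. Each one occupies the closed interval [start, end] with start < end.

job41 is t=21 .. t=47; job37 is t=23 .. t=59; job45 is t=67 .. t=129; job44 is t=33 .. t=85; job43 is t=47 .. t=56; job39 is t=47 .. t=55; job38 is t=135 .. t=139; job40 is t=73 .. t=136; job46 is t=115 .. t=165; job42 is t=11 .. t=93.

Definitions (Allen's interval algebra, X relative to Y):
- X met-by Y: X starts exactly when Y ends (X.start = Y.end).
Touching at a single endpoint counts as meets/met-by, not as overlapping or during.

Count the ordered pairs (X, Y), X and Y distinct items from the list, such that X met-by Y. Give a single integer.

Checking all 90 ordered pairs for relation 'met-by'; matching pairs in alphabetical order:
(job39, job41): job39 met-by job41 ✓
(job43, job41): job43 met-by job41 ✓
Count: 2.

2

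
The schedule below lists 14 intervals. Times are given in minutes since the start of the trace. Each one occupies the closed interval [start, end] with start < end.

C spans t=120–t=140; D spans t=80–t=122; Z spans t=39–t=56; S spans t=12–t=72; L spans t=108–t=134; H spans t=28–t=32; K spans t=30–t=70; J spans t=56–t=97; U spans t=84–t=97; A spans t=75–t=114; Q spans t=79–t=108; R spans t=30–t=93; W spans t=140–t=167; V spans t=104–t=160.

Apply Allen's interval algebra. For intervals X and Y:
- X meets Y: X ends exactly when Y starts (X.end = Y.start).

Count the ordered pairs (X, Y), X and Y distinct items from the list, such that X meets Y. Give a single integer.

3

Checking all 182 ordered pairs for relation 'meets'; matching pairs in alphabetical order:
(C, W): C meets W ✓
(Q, L): Q meets L ✓
(Z, J): Z meets J ✓
Count: 3.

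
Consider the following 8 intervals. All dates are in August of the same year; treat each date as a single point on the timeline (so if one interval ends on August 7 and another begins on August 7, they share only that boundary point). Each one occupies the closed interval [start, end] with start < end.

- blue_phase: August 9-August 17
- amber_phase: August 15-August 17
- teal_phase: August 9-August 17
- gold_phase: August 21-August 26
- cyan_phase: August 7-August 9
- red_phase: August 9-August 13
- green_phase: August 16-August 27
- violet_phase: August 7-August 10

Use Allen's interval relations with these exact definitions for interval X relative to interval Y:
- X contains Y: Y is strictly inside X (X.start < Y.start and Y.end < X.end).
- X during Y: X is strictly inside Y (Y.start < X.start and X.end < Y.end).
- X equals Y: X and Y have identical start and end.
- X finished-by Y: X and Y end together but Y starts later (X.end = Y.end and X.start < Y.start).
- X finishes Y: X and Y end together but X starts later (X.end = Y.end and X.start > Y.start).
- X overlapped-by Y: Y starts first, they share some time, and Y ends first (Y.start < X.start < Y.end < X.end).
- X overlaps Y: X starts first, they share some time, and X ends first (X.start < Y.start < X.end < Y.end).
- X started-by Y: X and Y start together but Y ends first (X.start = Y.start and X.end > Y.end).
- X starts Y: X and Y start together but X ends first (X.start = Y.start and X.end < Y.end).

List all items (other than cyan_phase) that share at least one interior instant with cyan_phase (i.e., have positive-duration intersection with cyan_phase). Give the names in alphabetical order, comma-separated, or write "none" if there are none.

Target cyan_phase = [August 7, August 9].
amber_phase [August 15, August 17] → after → no.
blue_phase [August 9, August 17] → met-by → no.
gold_phase [August 21, August 26] → after → no.
green_phase [August 16, August 27] → after → no.
red_phase [August 9, August 13] → met-by → no.
teal_phase [August 9, August 17] → met-by → no.
violet_phase [August 7, August 10] → started-by → yes.
Result: violet_phase.

violet_phase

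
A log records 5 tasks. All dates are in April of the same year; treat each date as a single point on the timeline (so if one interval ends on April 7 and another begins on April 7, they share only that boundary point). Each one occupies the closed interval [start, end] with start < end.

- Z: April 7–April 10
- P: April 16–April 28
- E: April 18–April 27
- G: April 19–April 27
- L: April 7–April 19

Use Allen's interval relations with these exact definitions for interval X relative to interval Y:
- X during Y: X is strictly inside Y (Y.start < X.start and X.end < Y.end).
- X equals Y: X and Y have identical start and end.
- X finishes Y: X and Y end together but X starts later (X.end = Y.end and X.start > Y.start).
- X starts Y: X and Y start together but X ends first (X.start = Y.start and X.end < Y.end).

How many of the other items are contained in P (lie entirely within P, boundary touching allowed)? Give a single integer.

2

Target P = [April 16, April 28].
E [April 18, April 27] → during → counts.
G [April 19, April 27] → during → counts.
L [April 7, April 19] → overlaps → no.
Z [April 7, April 10] → before → no.
Total: 2.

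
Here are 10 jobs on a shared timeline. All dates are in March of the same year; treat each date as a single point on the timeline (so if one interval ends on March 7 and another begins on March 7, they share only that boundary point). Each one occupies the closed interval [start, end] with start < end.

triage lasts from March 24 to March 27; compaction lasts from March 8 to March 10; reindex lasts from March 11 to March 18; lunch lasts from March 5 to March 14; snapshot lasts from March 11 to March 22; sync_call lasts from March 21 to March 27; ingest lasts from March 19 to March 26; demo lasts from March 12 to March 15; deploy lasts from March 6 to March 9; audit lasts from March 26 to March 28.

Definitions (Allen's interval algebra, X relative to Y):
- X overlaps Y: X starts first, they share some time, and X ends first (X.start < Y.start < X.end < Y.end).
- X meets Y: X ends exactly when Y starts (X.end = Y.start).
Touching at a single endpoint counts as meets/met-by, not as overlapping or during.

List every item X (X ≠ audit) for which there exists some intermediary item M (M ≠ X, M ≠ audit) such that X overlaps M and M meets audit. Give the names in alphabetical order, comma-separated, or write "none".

snapshot

Target audit = [March 26, March 28].
Intermediaries M with M meets audit: ingest.
Via ingest — items with X overlaps ingest: snapshot.
Union: snapshot.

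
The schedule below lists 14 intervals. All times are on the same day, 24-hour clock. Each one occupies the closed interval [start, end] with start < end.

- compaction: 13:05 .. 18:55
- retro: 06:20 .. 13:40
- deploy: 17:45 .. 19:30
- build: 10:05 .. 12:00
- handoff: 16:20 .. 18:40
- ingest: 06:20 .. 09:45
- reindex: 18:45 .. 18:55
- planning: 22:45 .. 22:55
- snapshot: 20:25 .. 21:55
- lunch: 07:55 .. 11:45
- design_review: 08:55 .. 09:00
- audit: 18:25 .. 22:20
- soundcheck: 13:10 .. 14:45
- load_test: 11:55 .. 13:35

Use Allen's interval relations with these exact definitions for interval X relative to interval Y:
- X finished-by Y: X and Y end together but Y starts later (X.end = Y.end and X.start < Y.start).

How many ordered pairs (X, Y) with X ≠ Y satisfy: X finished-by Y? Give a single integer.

Checking all 182 ordered pairs for relation 'finished-by'; matching pairs in alphabetical order:
(compaction, reindex): compaction finished-by reindex ✓
Count: 1.

1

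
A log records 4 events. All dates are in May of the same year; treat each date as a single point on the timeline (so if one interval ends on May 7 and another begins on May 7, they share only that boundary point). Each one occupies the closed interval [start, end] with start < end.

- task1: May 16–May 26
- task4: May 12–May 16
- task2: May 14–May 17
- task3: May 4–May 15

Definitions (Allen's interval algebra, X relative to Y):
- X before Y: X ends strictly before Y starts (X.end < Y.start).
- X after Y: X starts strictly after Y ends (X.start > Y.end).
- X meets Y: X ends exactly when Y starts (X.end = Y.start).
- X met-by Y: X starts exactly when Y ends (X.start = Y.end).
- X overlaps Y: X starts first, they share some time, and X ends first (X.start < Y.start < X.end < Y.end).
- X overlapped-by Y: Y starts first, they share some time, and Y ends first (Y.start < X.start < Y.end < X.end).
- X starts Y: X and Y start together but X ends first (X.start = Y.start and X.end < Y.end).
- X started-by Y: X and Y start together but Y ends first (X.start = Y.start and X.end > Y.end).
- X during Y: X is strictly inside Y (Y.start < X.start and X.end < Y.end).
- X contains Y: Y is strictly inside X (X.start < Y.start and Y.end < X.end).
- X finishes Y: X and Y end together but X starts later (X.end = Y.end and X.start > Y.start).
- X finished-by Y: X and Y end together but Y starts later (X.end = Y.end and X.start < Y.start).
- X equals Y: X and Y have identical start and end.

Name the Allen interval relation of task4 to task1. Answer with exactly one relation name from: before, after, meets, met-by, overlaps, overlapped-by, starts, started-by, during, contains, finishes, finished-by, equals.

meets

task4 = [May 12, May 16]; task1 = [May 16, May 26].
Compare endpoints: task4.start < task1.start, task4.start < task1.end, task4.end = task1.start, task4.end < task1.end.
That pattern is 'meets'.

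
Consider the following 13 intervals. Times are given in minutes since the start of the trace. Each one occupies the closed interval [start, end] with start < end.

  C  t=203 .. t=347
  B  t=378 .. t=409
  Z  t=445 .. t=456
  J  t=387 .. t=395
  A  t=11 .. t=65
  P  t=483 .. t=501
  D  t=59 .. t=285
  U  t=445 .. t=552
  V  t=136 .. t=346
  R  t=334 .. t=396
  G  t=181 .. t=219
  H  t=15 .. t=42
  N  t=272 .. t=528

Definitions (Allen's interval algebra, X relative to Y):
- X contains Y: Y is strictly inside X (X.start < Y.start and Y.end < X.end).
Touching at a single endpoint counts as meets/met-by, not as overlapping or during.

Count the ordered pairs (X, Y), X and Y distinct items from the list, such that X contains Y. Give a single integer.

11

Checking all 156 ordered pairs for relation 'contains'; matching pairs in alphabetical order:
(A, H): A contains H ✓
(B, J): B contains J ✓
(D, G): D contains G ✓
(N, B): N contains B ✓
(N, J): N contains J ✓
(N, P): N contains P ✓
(N, R): N contains R ✓
(N, Z): N contains Z ✓
(R, J): R contains J ✓
(U, P): U contains P ✓
(V, G): V contains G ✓
Count: 11.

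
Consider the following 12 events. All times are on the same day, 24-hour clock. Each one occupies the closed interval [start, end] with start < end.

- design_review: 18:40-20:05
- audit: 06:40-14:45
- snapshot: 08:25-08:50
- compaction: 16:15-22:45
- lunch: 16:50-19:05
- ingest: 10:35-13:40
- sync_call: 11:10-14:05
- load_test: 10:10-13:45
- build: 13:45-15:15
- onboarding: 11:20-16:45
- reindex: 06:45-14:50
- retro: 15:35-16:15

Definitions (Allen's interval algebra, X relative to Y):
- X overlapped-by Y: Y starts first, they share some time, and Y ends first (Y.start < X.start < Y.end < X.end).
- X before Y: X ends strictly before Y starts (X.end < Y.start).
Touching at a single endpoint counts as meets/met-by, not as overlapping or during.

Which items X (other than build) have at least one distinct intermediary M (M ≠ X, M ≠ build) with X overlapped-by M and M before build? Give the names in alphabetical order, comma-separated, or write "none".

Target build = [13:45, 15:15].
Intermediaries M with M before build: ingest, snapshot.
Via ingest — items with X overlapped-by ingest: onboarding, sync_call.
Via snapshot — items with X overlapped-by snapshot: none.
Union: onboarding, sync_call.

onboarding, sync_call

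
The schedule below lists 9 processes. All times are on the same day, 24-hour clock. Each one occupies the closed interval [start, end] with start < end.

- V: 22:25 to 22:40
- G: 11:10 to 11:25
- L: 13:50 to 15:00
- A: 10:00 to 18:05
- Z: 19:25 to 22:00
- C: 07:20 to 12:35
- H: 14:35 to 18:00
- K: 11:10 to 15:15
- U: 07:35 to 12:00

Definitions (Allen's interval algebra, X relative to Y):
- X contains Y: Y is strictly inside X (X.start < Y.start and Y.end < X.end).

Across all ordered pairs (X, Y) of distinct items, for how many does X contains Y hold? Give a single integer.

Checking all 72 ordered pairs for relation 'contains'; matching pairs in alphabetical order:
(A, G): A contains G ✓
(A, H): A contains H ✓
(A, K): A contains K ✓
(A, L): A contains L ✓
(C, G): C contains G ✓
(C, U): C contains U ✓
(K, L): K contains L ✓
(U, G): U contains G ✓
Count: 8.

8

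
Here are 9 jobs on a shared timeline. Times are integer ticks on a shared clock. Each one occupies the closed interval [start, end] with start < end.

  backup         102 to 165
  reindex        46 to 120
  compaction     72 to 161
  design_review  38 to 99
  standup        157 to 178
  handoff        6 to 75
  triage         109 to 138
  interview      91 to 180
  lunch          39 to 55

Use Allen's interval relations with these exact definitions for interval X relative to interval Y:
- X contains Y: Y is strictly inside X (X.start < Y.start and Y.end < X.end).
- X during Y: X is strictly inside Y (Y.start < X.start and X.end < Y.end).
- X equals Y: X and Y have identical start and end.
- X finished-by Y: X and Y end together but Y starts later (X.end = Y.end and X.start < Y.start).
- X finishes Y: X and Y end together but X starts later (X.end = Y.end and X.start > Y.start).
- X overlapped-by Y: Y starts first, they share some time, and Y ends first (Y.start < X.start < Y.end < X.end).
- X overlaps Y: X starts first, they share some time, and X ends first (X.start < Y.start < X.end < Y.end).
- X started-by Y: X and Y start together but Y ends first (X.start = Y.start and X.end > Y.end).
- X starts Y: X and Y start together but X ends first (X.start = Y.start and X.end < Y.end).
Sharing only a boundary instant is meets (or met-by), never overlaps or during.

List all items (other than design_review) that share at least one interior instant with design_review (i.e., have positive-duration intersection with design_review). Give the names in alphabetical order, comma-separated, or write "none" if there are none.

Target design_review = [38, 99].
backup [102, 165] → after → no.
compaction [72, 161] → overlapped-by → yes.
handoff [6, 75] → overlaps → yes.
interview [91, 180] → overlapped-by → yes.
lunch [39, 55] → during → yes.
reindex [46, 120] → overlapped-by → yes.
standup [157, 178] → after → no.
triage [109, 138] → after → no.
Result: compaction, handoff, interview, lunch, reindex.

compaction, handoff, interview, lunch, reindex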